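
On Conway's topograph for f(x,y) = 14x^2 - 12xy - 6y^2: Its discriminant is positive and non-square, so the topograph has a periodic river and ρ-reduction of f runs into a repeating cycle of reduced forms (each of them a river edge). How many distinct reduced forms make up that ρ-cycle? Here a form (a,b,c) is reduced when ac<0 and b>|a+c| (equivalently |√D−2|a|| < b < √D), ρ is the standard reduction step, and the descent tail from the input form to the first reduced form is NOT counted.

D = 480, ⌊√D⌋ = 21
descent: ρ → (-6,12,14)  [lands on river]
river: ρ → (14,16,-4)
river: ρ → (-4,16,14)
river: ρ → (14,12,-6)
ρ-cycle length = 4 (tail of 1 descent step not counted)

4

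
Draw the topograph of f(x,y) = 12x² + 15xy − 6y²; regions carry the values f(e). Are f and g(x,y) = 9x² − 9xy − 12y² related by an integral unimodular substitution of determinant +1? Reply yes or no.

D₁ = 513, D₂ = 513
river cycle of f (length 6): (-6, 21, 3), (3, 21, -6), (-6, 15, 12), (12, 9, -9), (-9, 9, 12), (12, 15, -6)
river cycle of g (length 6): (-12, 9, 9), (9, 9, -12), (-12, 15, 6), (6, 21, -3), (-3, 21, 6), (6, 15, -12)
cycles differ ⇒ inequivalent

no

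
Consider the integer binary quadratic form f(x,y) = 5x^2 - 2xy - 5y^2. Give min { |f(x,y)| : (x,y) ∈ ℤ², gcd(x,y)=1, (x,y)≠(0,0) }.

descent: ρ → (-5,2,5)  [lands on river]
river: ρ → (5,8,-2)
river: ρ → (-2,8,5)
river: ρ → (5,2,-5)
river: ρ → (-5,8,2)
river: ρ → (2,8,-5)
closes: descent 1, river 6
min |a| on river = 2

2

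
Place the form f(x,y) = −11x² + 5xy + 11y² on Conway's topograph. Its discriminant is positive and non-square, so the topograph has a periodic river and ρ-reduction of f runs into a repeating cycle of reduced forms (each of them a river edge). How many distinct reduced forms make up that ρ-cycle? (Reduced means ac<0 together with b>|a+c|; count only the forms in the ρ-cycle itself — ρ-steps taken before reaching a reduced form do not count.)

D = 509, ⌊√D⌋ = 22
river: ρ → (11,17,-5)
river: ρ → (-5,13,17)
river: ρ → (17,21,-1)
river: ρ → (-1,21,17)
river: ρ → (17,13,-5)
river: ρ → (-5,17,11)
river: ρ → (11,5,-11)
river: ρ → (-11,17,5)
river: ρ → (5,13,-17)
river: ρ → (-17,21,1)
river: ρ → (1,21,-17)
river: ρ → (-17,13,5)
river: ρ → (5,17,-11)
river: ρ → (-11,5,11)
ρ-cycle length = 14 (tail of 0 descent steps not counted)

14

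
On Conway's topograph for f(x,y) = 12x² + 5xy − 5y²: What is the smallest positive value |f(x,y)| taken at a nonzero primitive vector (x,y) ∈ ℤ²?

descent: ρ → (-5,15,2)  [lands on river]
river: ρ → (2,13,-12)
river: ρ → (-12,11,3)
river: ρ → (3,13,-8)
river: ρ → (-8,3,8)
river: ρ → (8,13,-3)
river: ρ → (-3,11,12)
river: ρ → (12,13,-2)
river: ρ → (-2,15,5)
river: ρ → (5,15,-2)
river: ρ → (-2,13,12)
river: ρ → (12,11,-3)
river: ρ → (-3,13,8)
river: ρ → (8,3,-8)
river: ρ → (-8,13,3)
river: ρ → (3,11,-12)
river: ρ → (-12,13,2)
river: ρ → (2,15,-5)
closes: descent 1, river 18
min |a| on river = 2

2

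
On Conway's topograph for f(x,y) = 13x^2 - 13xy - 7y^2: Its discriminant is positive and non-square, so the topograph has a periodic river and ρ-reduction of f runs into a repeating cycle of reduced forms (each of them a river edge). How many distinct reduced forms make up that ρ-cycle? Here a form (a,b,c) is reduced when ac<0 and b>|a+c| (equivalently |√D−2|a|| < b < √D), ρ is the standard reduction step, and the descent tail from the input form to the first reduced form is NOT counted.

D = 533, ⌊√D⌋ = 23
descent: ρ → (-7,13,13)  [lands on river]
river: ρ → (13,13,-7)
river: ρ → (-7,15,11)
river: ρ → (11,7,-11)
river: ρ → (-11,15,7)
river: ρ → (7,13,-13)
river: ρ → (-13,13,7)
river: ρ → (7,15,-11)
river: ρ → (-11,7,11)
river: ρ → (11,15,-7)
ρ-cycle length = 10 (tail of 1 descent step not counted)

10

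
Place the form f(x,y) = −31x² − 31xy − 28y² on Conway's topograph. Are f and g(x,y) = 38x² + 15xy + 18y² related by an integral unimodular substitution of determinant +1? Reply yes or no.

D₁ = -2511, D₂ = -2511
f is negative-definite; reduce −f:
−f: flip: (31,31,28)→(28,-31,31)
−f: translate: b→25 (≡-31 mod 56), so (28,-31,31)→(28,25,28)
−f: reduced (well bottom): (28,25,28) with a≤c, −a<b≤a
flip sign back: reduced form of f is (-28,-25,-28)
g: flip: (38,15,18)→(18,-15,38)
g: reduced (well bottom): (18,-15,38) with a≤c, −a<b≤a
reduced forms (-28, -25, -28) vs (18, -15, 38) ⇒ inequivalent

no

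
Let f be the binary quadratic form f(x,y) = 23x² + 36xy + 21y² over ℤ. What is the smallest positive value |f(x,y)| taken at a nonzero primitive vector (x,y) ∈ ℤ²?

translate: b→-10 (≡36 mod 46), so (23,36,21)→(23,-10,8)
flip: (23,-10,8)→(8,10,23)
translate: b→-6 (≡10 mod 16), so (8,10,23)→(8,-6,21)
reduced (well bottom): (8,-6,21) with a≤c, −a<b≤a
well minimum = a = 8

8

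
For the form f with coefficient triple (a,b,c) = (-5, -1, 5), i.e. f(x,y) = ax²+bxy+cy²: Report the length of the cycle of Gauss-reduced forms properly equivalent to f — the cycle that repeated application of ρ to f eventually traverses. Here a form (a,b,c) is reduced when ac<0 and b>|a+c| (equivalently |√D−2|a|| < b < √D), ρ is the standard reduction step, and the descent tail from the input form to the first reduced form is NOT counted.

D = 101, ⌊√D⌋ = 10
descent: ρ → (5,1,-5)  [lands on river]
river: ρ → (-5,9,1)
river: ρ → (1,9,-5)
river: ρ → (-5,1,5)
river: ρ → (5,9,-1)
river: ρ → (-1,9,5)
ρ-cycle length = 6 (tail of 1 descent step not counted)

6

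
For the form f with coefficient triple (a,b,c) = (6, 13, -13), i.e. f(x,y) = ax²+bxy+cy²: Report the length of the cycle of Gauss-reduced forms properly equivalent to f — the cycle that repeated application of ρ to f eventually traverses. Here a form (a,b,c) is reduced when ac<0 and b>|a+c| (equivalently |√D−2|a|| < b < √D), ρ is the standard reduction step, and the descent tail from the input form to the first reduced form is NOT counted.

D = 481, ⌊√D⌋ = 21
river: ρ → (-13,13,6)
river: ρ → (6,11,-15)
river: ρ → (-15,19,2)
river: ρ → (2,21,-5)
river: ρ → (-5,19,6)
river: ρ → (6,17,-8)
river: ρ → (-8,15,8)
river: ρ → (8,17,-6)
river: ρ → (-6,19,5)
river: ρ → (5,21,-2)
river: ρ → (-2,19,15)
river: ρ → (15,11,-6)
river: ρ → (-6,13,13)
river: ρ → (13,13,-6)
river: ρ → (-6,11,15)
river: ρ → (15,19,-2)
river: ρ → (-2,21,5)
river: ρ → (5,19,-6)
river: ρ → (-6,17,8)
river: ρ → (8,15,-8)
river: ρ → (-8,17,6)
river: ρ → (6,19,-5)
river: ρ → (-5,21,2)
river: ρ → (2,19,-15)
river: ρ → (-15,11,6)
river: ρ → (6,13,-13)
ρ-cycle length = 26 (tail of 0 descent steps not counted)

26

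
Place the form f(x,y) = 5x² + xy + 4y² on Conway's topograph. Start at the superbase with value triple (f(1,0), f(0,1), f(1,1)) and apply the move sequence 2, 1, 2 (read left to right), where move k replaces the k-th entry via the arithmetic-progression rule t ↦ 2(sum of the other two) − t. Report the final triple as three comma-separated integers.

start (5,4,10) = (f(1,0),f(0,1),f(1,1))
replace slot 2: 2·(5+10) − 4 = 26 → (5,26,10)
replace slot 1: 2·(26+10) − 5 = 67 → (67,26,10)
replace slot 2: 2·(67+10) − 26 = 128 → (67,128,10)

67,128,10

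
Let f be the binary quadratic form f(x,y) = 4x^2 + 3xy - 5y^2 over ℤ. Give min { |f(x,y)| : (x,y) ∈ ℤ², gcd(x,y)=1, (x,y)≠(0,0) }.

river: ρ → (-5,7,2)
river: ρ → (2,9,-1)
river: ρ → (-1,9,2)
river: ρ → (2,7,-5)
river: ρ → (-5,3,4)
river: ρ → (4,5,-4)
river: ρ → (-4,3,5)
river: ρ → (5,7,-2)
river: ρ → (-2,9,1)
river: ρ → (1,9,-2)
river: ρ → (-2,7,5)
river: ρ → (5,3,-4)
river: ρ → (-4,5,4)
river: ρ → (4,3,-5)
closes: descent 0, river 14
min |a| on river = 1

1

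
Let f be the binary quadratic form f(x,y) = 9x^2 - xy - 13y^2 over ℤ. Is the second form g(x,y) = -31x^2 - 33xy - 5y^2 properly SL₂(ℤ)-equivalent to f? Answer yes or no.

D₁ = 469, D₂ = 469
river cycle of f (length 4): (9, 17, -5), (-5, 13, 15), (15, 17, -3), (-3, 19, 9)
river cycle of g (length 4): (-5, 13, 15), (15, 17, -3), (-3, 19, 9), (9, 17, -5)
cycles coincide ⇒ equivalent

yes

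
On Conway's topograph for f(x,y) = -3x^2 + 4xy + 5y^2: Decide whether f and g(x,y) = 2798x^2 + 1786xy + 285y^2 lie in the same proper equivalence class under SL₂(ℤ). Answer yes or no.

D₁ = 76, D₂ = 76
river cycle of f (length 6): (5, 6, -2), (-2, 6, 5), (5, 4, -3), (-3, 8, 1), (1, 8, -3), (-3, 4, 5)
river cycle of g (length 6): (5, 6, -2), (-2, 6, 5), (5, 4, -3), (-3, 8, 1), (1, 8, -3), (-3, 4, 5)
cycles coincide ⇒ equivalent

yes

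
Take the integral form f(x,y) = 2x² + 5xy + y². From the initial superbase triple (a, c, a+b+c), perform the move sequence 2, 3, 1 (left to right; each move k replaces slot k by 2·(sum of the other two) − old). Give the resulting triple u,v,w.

start (2,1,8) = (f(1,0),f(0,1),f(1,1))
replace slot 2: 2·(2+8) − 1 = 19 → (2,19,8)
replace slot 3: 2·(2+19) − 8 = 34 → (2,19,34)
replace slot 1: 2·(19+34) − 2 = 104 → (104,19,34)

104,19,34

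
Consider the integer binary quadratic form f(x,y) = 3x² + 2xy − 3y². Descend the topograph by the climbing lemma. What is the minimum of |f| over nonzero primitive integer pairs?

river: ρ → (-3,4,2)
river: ρ → (2,4,-3)
river: ρ → (-3,2,3)
river: ρ → (3,4,-2)
river: ρ → (-2,4,3)
river: ρ → (3,2,-3)
closes: descent 0, river 6
min |a| on river = 2

2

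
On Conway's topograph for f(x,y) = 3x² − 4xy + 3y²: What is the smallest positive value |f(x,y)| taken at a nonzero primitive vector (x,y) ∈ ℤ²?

translate: b→2 (≡-4 mod 6), so (3,-4,3)→(3,2,2)
flip: (3,2,2)→(2,-2,3)
translate: b→2 (≡-2 mod 4), so (2,-2,3)→(2,2,3)
reduced (well bottom): (2,2,3) with a≤c, −a<b≤a
well minimum = a = 2

2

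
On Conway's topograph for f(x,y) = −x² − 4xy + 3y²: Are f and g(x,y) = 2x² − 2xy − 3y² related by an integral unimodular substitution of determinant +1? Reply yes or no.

D₁ = 28, D₂ = 28
river cycle of f (length 4): (3, 4, -1), (-1, 4, 3), (3, 2, -2), (-2, 2, 3)
river cycle of g (length 4): (-3, 2, 2), (2, 2, -3), (-3, 4, 1), (1, 4, -3)
cycles differ ⇒ inequivalent

no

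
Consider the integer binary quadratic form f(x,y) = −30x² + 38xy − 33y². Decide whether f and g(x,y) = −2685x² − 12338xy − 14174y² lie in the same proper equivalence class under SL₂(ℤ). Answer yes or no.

D₁ = -2516, D₂ = -2516
f is negative-definite; reduce −f:
−f: translate: b→22 (≡-38 mod 60), so (30,-38,33)→(30,22,25)
−f: flip: (30,22,25)→(25,-22,30)
−f: reduced (well bottom): (25,-22,30) with a≤c, −a<b≤a
flip sign back: reduced form of f is (-25,22,-30)
g is negative-definite; reduce −g:
−g: translate: b→1598 (≡12338 mod 5370), so (2685,12338,14174)→(2685,1598,238)
−g: flip: (2685,1598,238)→(238,-1598,2685)
−g: translate: b→-170 (≡-1598 mod 476), so (238,-1598,2685)→(238,-170,33)
−g: flip: (238,-170,33)→(33,170,238)
−g: translate: b→-28 (≡170 mod 66), so (33,170,238)→(33,-28,25)
−g: flip: (33,-28,25)→(25,28,33)
−g: translate: b→-22 (≡28 mod 50), so (25,28,33)→(25,-22,30)
−g: reduced (well bottom): (25,-22,30) with a≤c, −a<b≤a
flip sign back: reduced form of g is (-25,22,-30)
reduced forms (-25, 22, -30) vs (-25, 22, -30) ⇒ equivalent

yes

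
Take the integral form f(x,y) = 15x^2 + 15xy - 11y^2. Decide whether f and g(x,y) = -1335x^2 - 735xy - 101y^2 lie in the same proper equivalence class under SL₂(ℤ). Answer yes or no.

D₁ = 885, D₂ = 885
river cycle of f (length 4): (-11, 29, 1), (1, 29, -11), (-11, 15, 15), (15, 15, -11)
river cycle of g (length 4): (-11, 29, 1), (1, 29, -11), (-11, 15, 15), (15, 15, -11)
cycles coincide ⇒ equivalent

yes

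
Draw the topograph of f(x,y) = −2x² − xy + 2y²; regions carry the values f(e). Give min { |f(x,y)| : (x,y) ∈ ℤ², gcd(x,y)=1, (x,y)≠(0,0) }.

descent: ρ → (2,1,-2)  [lands on river]
river: ρ → (-2,3,1)
river: ρ → (1,3,-2)
river: ρ → (-2,1,2)
river: ρ → (2,3,-1)
river: ρ → (-1,3,2)
closes: descent 1, river 6
min |a| on river = 1

1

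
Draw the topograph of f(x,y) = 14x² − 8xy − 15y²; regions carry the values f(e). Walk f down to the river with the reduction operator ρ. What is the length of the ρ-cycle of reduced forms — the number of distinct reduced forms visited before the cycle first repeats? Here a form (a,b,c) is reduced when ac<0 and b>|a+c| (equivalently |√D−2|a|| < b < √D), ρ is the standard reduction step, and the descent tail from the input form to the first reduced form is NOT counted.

D = 904, ⌊√D⌋ = 30
descent: ρ → (-15,8,14)  [lands on river]
river: ρ → (14,20,-9)
river: ρ → (-9,16,18)
river: ρ → (18,20,-7)
river: ρ → (-7,22,15)
river: ρ → (15,8,-14)
river: ρ → (-14,20,9)
river: ρ → (9,16,-18)
river: ρ → (-18,20,7)
river: ρ → (7,22,-15)
ρ-cycle length = 10 (tail of 1 descent step not counted)

10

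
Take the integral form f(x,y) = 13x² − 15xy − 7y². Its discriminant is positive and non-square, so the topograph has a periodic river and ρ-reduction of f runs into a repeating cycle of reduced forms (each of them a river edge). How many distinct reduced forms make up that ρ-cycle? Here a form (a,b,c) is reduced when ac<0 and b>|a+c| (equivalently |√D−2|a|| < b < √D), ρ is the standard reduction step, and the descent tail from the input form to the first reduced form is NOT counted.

D = 589, ⌊√D⌋ = 24
descent: ρ → (-7,15,13)  [lands on river]
river: ρ → (13,11,-9)
river: ρ → (-9,7,15)
river: ρ → (15,23,-1)
river: ρ → (-1,23,15)
river: ρ → (15,7,-9)
river: ρ → (-9,11,13)
river: ρ → (13,15,-7)
river: ρ → (-7,13,15)
river: ρ → (15,17,-5)
river: ρ → (-5,23,3)
river: ρ → (3,19,-19)
river: ρ → (-19,19,3)
river: ρ → (3,23,-5)
river: ρ → (-5,17,15)
river: ρ → (15,13,-7)
ρ-cycle length = 16 (tail of 1 descent step not counted)

16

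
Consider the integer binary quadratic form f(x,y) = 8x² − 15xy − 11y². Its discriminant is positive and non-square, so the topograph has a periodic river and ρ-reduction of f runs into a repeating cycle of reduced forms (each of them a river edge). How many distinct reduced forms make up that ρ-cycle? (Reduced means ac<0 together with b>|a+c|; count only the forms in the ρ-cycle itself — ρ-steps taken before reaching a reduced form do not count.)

D = 577, ⌊√D⌋ = 24
descent: ρ → (-11,15,8)  [lands on river]
river: ρ → (8,17,-9)
river: ρ → (-9,19,6)
river: ρ → (6,17,-12)
river: ρ → (-12,7,11)
river: ρ → (11,15,-8)
river: ρ → (-8,17,9)
river: ρ → (9,19,-6)
river: ρ → (-6,17,12)
river: ρ → (12,7,-11)
ρ-cycle length = 10 (tail of 1 descent step not counted)

10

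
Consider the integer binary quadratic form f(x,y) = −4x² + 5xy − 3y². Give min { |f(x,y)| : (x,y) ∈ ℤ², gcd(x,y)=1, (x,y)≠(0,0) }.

translate: b→3 (≡-5 mod 8), so (4,-5,3)→(4,3,2)
flip: (4,3,2)→(2,-3,4)
translate: b→1 (≡-3 mod 4), so (2,-3,4)→(2,1,3)
reduced (well bottom): (2,1,3) with a≤c, −a<b≤a
well minimum |f| = |-2| = 2 (negative-definite)

2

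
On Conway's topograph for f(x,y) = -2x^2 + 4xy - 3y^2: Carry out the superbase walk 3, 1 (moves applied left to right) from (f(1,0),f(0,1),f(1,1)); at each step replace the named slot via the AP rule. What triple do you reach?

start (-2,-3,-1) = (f(1,0),f(0,1),f(1,1))
replace slot 3: 2·((-2)+(-3)) − (-1) = -9 → (-2,-3,-9)
replace slot 1: 2·((-3)+(-9)) − (-2) = -22 → (-22,-3,-9)

-22,-3,-9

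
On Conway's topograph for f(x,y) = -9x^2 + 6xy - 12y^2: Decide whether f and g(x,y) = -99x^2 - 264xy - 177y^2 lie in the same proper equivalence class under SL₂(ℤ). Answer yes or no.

D₁ = -396, D₂ = -396
f is negative-definite; reduce −f:
−f: reduced (well bottom): (9,-6,12) with a≤c, −a<b≤a
flip sign back: reduced form of f is (-9,6,-12)
g is negative-definite; reduce −g:
−g: translate: b→66 (≡264 mod 198), so (99,264,177)→(99,66,12)
−g: flip: (99,66,12)→(12,-66,99)
−g: translate: b→6 (≡-66 mod 24), so (12,-66,99)→(12,6,9)
−g: flip: (12,6,9)→(9,-6,12)
−g: reduced (well bottom): (9,-6,12) with a≤c, −a<b≤a
flip sign back: reduced form of g is (-9,6,-12)
reduced forms (-9, 6, -12) vs (-9, 6, -12) ⇒ equivalent

yes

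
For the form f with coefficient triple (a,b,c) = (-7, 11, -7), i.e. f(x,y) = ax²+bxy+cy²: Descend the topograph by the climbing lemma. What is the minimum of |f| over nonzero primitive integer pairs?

translate: b→3 (≡-11 mod 14), so (7,-11,7)→(7,3,3)
flip: (7,3,3)→(3,-3,7)
translate: b→3 (≡-3 mod 6), so (3,-3,7)→(3,3,7)
reduced (well bottom): (3,3,7) with a≤c, −a<b≤a
well minimum |f| = |-3| = 3 (negative-definite)

3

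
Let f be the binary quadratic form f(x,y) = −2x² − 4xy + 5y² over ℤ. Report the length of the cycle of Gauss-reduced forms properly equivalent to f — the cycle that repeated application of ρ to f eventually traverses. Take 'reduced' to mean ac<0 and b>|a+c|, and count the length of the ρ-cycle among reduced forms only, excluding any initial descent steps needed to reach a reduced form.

D = 56, ⌊√D⌋ = 7
descent: ρ → (5,4,-2)  [lands on river]
river: ρ → (-2,4,5)
river: ρ → (5,6,-1)
river: ρ → (-1,6,5)
ρ-cycle length = 4 (tail of 1 descent step not counted)

4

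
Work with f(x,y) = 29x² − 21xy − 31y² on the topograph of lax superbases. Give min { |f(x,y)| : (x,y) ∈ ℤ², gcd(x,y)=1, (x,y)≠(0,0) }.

descent: ρ → (-31,21,29)  [lands on river]
river: ρ → (29,37,-23)
river: ρ → (-23,55,11)
river: ρ → (11,55,-23)
river: ρ → (-23,37,29)
river: ρ → (29,21,-31)
river: ρ → (-31,41,19)
river: ρ → (19,35,-37)
river: ρ → (-37,39,17)
river: ρ → (17,63,-1)
river: ρ → (-1,63,17)
river: ρ → (17,39,-37)
river: ρ → (-37,35,19)
river: ρ → (19,41,-31)
closes: descent 1, river 14
min |a| on river = 1

1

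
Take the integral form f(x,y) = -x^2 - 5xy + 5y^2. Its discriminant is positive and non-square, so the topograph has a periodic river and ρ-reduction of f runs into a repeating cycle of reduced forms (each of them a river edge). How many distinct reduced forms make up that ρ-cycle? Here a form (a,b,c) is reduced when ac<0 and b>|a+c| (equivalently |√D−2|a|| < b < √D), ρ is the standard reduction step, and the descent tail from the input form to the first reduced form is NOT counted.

D = 45, ⌊√D⌋ = 6
descent: ρ → (5,5,-1)  [lands on river]
river: ρ → (-1,5,5)
ρ-cycle length = 2 (tail of 1 descent step not counted)

2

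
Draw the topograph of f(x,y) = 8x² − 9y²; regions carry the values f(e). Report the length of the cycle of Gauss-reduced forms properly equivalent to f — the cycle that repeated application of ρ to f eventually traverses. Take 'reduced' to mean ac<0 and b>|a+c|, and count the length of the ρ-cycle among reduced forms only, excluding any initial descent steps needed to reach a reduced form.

D = 288, ⌊√D⌋ = 16
descent: ρ → (-9,0,8)
descent: ρ → (8,16,-1)  [lands on river]
river: ρ → (-1,16,8)
ρ-cycle length = 2 (tail of 2 descent steps not counted)

2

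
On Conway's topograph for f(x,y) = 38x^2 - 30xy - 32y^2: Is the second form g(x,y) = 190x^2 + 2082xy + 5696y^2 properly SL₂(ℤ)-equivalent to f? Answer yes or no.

D₁ = 5764, D₂ = 5764
river cycle of f (length 52): (-32, 30, 38), (38, 46, -24), (-24, 50, 34), (34, 18, -40), (-40, 62, 12), (12, 58, -50), (-50, 42, 20), (20, 38, -54), (-54, 70, 4), (4, 74, -18), … (42 more)
river cycle of g (length 52): (36, 34, -32), (-32, 30, 38), (38, 46, -24), (-24, 50, 34), (34, 18, -40), (-40, 62, 12), (12, 58, -50), (-50, 42, 20), (20, 38, -54), (-54, 70, 4), … (42 more)
cycles coincide ⇒ equivalent

yes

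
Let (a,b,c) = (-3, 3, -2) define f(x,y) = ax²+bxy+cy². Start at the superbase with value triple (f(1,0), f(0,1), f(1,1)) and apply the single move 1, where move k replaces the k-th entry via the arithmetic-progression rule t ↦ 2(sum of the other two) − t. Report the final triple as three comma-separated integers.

start (-3,-2,-2) = (f(1,0),f(0,1),f(1,1))
replace slot 1: 2·((-2)+(-2)) − (-3) = -5 → (-5,-2,-2)

-5,-2,-2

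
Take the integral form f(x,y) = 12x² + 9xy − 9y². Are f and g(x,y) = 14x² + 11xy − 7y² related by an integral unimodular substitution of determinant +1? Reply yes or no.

D₁ = 513, D₂ = 513
river cycle of f (length 6): (-9, 9, 12), (12, 15, -6), (-6, 21, 3), (3, 21, -6), (-6, 15, 12), (12, 9, -9)
river cycle of g (length 16): (-7, 17, 8), (8, 15, -9), (-9, 21, 2), (2, 19, -19), (-19, 19, 2), (2, 21, -9), (-9, 15, 8), (8, 17, -7), (-7, 11, 14), (14, 17, -4), … (6 more)
cycles differ ⇒ inequivalent

no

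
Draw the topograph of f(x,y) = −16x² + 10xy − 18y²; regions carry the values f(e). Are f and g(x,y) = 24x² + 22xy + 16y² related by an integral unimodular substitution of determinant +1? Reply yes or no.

D₁ = -1052, D₂ = -1052
f is negative-definite; reduce −f:
−f: reduced (well bottom): (16,-10,18) with a≤c, −a<b≤a
flip sign back: reduced form of f is (-16,10,-18)
g: flip: (24,22,16)→(16,-22,24)
g: translate: b→10 (≡-22 mod 32), so (16,-22,24)→(16,10,18)
g: reduced (well bottom): (16,10,18) with a≤c, −a<b≤a
reduced forms (-16, 10, -18) vs (16, 10, 18) ⇒ inequivalent

no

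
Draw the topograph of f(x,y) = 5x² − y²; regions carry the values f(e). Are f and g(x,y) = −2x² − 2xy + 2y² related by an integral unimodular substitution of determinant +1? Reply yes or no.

D₁ = 20, D₂ = 20
river cycle of f (length 2): (-1, 4, 1), (1, 4, -1)
river cycle of g (length 2): (2, 2, -2), (-2, 2, 2)
cycles differ ⇒ inequivalent

no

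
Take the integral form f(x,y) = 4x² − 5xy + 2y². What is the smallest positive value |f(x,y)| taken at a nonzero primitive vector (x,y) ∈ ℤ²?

translate: b→3 (≡-5 mod 8), so (4,-5,2)→(4,3,1)
flip: (4,3,1)→(1,-3,4)
translate: b→1 (≡-3 mod 2), so (1,-3,4)→(1,1,2)
reduced (well bottom): (1,1,2) with a≤c, −a<b≤a
well minimum = a = 1

1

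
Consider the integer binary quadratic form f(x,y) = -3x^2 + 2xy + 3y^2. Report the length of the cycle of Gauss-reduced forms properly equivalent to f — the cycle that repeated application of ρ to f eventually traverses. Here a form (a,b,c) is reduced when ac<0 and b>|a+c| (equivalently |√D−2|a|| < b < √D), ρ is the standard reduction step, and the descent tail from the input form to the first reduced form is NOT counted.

D = 40, ⌊√D⌋ = 6
river: ρ → (3,4,-2)
river: ρ → (-2,4,3)
river: ρ → (3,2,-3)
river: ρ → (-3,4,2)
river: ρ → (2,4,-3)
river: ρ → (-3,2,3)
ρ-cycle length = 6 (tail of 0 descent steps not counted)

6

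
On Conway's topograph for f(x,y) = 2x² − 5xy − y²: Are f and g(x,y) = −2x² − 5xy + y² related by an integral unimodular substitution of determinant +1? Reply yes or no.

D₁ = 33, D₂ = 33
river cycle of f (length 4): (-1, 5, 2), (2, 3, -3), (-3, 3, 2), (2, 5, -1)
river cycle of g (length 4): (1, 5, -2), (-2, 3, 3), (3, 3, -2), (-2, 5, 1)
cycles differ ⇒ inequivalent

no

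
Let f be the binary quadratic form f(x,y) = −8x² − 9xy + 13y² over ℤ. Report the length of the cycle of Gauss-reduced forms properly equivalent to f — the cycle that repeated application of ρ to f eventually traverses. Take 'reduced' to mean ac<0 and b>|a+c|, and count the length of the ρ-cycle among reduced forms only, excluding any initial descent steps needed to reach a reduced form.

D = 497, ⌊√D⌋ = 22
descent: ρ → (13,9,-8)  [lands on river]
river: ρ → (-8,7,14)
river: ρ → (14,21,-1)
river: ρ → (-1,21,14)
river: ρ → (14,7,-8)
river: ρ → (-8,9,13)
river: ρ → (13,17,-4)
river: ρ → (-4,15,17)
river: ρ → (17,19,-2)
river: ρ → (-2,21,7)
river: ρ → (7,21,-2)
river: ρ → (-2,19,17)
river: ρ → (17,15,-4)
river: ρ → (-4,17,13)
ρ-cycle length = 14 (tail of 1 descent step not counted)

14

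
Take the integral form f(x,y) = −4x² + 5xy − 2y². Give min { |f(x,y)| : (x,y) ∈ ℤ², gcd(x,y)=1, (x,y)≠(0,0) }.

translate: b→3 (≡-5 mod 8), so (4,-5,2)→(4,3,1)
flip: (4,3,1)→(1,-3,4)
translate: b→1 (≡-3 mod 2), so (1,-3,4)→(1,1,2)
reduced (well bottom): (1,1,2) with a≤c, −a<b≤a
well minimum |f| = |-1| = 1 (negative-definite)

1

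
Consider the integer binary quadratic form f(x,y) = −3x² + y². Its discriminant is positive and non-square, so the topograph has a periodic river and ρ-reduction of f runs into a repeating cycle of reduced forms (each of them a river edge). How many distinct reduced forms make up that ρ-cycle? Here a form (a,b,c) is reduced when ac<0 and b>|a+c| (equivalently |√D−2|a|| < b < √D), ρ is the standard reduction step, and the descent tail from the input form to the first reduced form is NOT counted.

D = 12, ⌊√D⌋ = 3
descent: ρ → (1,2,-2)  [lands on river]
river: ρ → (-2,2,1)
ρ-cycle length = 2 (tail of 1 descent step not counted)

2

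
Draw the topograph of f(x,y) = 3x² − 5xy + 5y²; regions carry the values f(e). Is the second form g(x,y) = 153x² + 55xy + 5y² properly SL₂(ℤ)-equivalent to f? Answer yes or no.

D₁ = -35, D₂ = -35
f: translate: b→1 (≡-5 mod 6), so (3,-5,5)→(3,1,3)
f: reduced (well bottom): (3,1,3) with a≤c, −a<b≤a
g: flip: (153,55,5)→(5,-55,153)
g: translate: b→5 (≡-55 mod 10), so (5,-55,153)→(5,5,3)
g: flip: (5,5,3)→(3,-5,5)
g: translate: b→1 (≡-5 mod 6), so (3,-5,5)→(3,1,3)
g: reduced (well bottom): (3,1,3) with a≤c, −a<b≤a
reduced forms (3, 1, 3) vs (3, 1, 3) ⇒ equivalent

yes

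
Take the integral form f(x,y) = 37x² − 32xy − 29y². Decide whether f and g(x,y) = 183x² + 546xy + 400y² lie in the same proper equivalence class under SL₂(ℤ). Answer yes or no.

D₁ = 5316, D₂ = 5316
river cycle of f (length 36): (-29, 32, 37), (37, 42, -24), (-24, 54, 25), (25, 46, -32), (-32, 18, 39), (39, 60, -11), (-11, 72, 3), (3, 72, -11), (-11, 60, 39), (39, 18, -32), … (26 more)
river cycle of g (length 36): (37, 42, -24), (-24, 54, 25), (25, 46, -32), (-32, 18, 39), (39, 60, -11), (-11, 72, 3), (3, 72, -11), (-11, 60, 39), (39, 18, -32), (-32, 46, 25), … (26 more)
cycles coincide ⇒ equivalent

yes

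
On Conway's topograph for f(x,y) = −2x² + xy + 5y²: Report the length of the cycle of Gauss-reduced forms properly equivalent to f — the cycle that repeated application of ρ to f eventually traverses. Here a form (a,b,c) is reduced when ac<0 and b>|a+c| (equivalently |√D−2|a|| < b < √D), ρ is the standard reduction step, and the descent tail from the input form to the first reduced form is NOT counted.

D = 41, ⌊√D⌋ = 6
descent: ρ → (5,-1,-2)
descent: ρ → (-2,5,2)  [lands on river]
river: ρ → (2,3,-4)
river: ρ → (-4,5,1)
river: ρ → (1,5,-4)
river: ρ → (-4,3,2)
river: ρ → (2,5,-2)
river: ρ → (-2,3,4)
river: ρ → (4,5,-1)
river: ρ → (-1,5,4)
river: ρ → (4,3,-2)
ρ-cycle length = 10 (tail of 2 descent steps not counted)

10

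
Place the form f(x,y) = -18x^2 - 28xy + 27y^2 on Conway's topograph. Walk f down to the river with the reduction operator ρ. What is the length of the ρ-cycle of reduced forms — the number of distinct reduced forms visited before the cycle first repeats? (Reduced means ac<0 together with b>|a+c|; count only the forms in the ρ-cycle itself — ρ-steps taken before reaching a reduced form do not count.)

D = 2728, ⌊√D⌋ = 52
descent: ρ → (27,28,-18)  [lands on river]
river: ρ → (-18,44,11)
river: ρ → (11,44,-18)
river: ρ → (-18,28,27)
river: ρ → (27,26,-19)
river: ρ → (-19,50,3)
river: ρ → (3,52,-2)
river: ρ → (-2,52,3)
river: ρ → (3,50,-19)
river: ρ → (-19,26,27)
ρ-cycle length = 10 (tail of 1 descent step not counted)

10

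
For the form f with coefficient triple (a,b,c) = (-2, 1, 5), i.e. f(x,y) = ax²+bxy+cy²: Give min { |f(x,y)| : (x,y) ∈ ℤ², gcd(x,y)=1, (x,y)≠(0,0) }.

descent: ρ → (5,-1,-2)
descent: ρ → (-2,5,2)  [lands on river]
river: ρ → (2,3,-4)
river: ρ → (-4,5,1)
river: ρ → (1,5,-4)
river: ρ → (-4,3,2)
river: ρ → (2,5,-2)
river: ρ → (-2,3,4)
river: ρ → (4,5,-1)
river: ρ → (-1,5,4)
river: ρ → (4,3,-2)
closes: descent 2, river 10
min |a| on river = 1

1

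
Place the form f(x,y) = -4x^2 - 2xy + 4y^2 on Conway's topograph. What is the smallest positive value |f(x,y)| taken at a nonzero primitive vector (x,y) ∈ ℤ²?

descent: ρ → (4,2,-4)  [lands on river]
river: ρ → (-4,6,2)
river: ρ → (2,6,-4)
river: ρ → (-4,2,4)
river: ρ → (4,6,-2)
river: ρ → (-2,6,4)
closes: descent 1, river 6
min |a| on river = 2

2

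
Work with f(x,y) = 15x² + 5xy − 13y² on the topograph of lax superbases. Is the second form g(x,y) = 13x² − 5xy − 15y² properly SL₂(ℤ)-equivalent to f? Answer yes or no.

D₁ = 805, D₂ = 805
river cycle of f (length 8): (-13, 21, 7), (7, 21, -13), (-13, 5, 15), (15, 25, -3), (-3, 23, 23), (23, 23, -3), (-3, 25, 15), (15, 5, -13)
river cycle of g (length 8): (-15, 5, 13), (13, 21, -7), (-7, 21, 13), (13, 5, -15), (-15, 25, 3), (3, 23, -23), (-23, 23, 3), (3, 25, -15)
cycles differ ⇒ inequivalent

no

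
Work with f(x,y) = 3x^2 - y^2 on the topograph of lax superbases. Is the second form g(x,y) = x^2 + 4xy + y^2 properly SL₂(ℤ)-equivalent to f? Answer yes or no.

D₁ = 12, D₂ = 12
river cycle of f (length 2): (-1, 2, 2), (2, 2, -1)
river cycle of g (length 2): (1, 2, -2), (-2, 2, 1)
cycles differ ⇒ inequivalent

no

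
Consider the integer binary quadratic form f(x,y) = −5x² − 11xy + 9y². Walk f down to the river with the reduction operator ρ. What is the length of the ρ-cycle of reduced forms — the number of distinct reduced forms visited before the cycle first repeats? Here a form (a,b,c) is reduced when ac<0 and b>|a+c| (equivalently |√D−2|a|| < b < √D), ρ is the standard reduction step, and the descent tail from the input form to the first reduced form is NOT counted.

D = 301, ⌊√D⌋ = 17
descent: ρ → (9,11,-5)  [lands on river]
river: ρ → (-5,9,11)
river: ρ → (11,13,-3)
river: ρ → (-3,17,1)
river: ρ → (1,17,-3)
river: ρ → (-3,13,11)
river: ρ → (11,9,-5)
river: ρ → (-5,11,9)
river: ρ → (9,7,-7)
river: ρ → (-7,7,9)
ρ-cycle length = 10 (tail of 1 descent step not counted)

10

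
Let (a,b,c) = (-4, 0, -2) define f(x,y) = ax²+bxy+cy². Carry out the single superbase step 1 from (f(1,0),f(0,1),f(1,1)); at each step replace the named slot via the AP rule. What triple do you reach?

start (-4,-2,-6) = (f(1,0),f(0,1),f(1,1))
replace slot 1: 2·((-2)+(-6)) − (-4) = -12 → (-12,-2,-6)

-12,-2,-6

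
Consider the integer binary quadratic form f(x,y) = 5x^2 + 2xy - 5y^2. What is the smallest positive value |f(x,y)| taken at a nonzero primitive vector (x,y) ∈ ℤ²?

river: ρ → (-5,8,2)
river: ρ → (2,8,-5)
river: ρ → (-5,2,5)
river: ρ → (5,8,-2)
river: ρ → (-2,8,5)
river: ρ → (5,2,-5)
closes: descent 0, river 6
min |a| on river = 2

2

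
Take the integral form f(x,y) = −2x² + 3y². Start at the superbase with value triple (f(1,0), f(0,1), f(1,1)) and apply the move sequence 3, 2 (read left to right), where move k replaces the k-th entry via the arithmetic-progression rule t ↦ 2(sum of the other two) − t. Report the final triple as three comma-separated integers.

start (-2,3,1) = (f(1,0),f(0,1),f(1,1))
replace slot 3: 2·((-2)+3) − 1 = 1 → (-2,3,1)
replace slot 2: 2·((-2)+1) − 3 = -5 → (-2,-5,1)

-2,-5,1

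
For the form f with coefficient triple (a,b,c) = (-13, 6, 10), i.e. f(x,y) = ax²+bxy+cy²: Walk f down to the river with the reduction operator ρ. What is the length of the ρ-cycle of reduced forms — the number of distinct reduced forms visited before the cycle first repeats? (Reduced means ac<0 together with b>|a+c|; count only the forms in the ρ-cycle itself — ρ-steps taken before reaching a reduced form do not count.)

D = 556, ⌊√D⌋ = 23
river: ρ → (10,14,-9)
river: ρ → (-9,22,2)
river: ρ → (2,22,-9)
river: ρ → (-9,14,10)
river: ρ → (10,6,-13)
river: ρ → (-13,20,3)
river: ρ → (3,22,-6)
river: ρ → (-6,14,15)
river: ρ → (15,16,-5)
river: ρ → (-5,14,18)
river: ρ → (18,22,-1)
river: ρ → (-1,22,18)
river: ρ → (18,14,-5)
river: ρ → (-5,16,15)
river: ρ → (15,14,-6)
river: ρ → (-6,22,3)
river: ρ → (3,20,-13)
river: ρ → (-13,6,10)
ρ-cycle length = 18 (tail of 0 descent steps not counted)

18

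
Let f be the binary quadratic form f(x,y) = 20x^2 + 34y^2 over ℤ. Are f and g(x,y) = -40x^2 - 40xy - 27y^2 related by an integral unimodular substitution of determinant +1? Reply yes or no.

D₁ = -2720, D₂ = -2720
f: reduced (well bottom): (20,0,34) with a≤c, −a<b≤a
g is negative-definite; reduce −g:
−g: flip: (40,40,27)→(27,-40,40)
−g: translate: b→14 (≡-40 mod 54), so (27,-40,40)→(27,14,27)
−g: reduced (well bottom): (27,14,27) with a≤c, −a<b≤a
flip sign back: reduced form of g is (-27,-14,-27)
reduced forms (20, 0, 34) vs (-27, -14, -27) ⇒ inequivalent

no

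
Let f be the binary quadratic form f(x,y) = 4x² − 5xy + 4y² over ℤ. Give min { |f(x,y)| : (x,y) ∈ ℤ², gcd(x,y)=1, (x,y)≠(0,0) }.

translate: b→3 (≡-5 mod 8), so (4,-5,4)→(4,3,3)
flip: (4,3,3)→(3,-3,4)
translate: b→3 (≡-3 mod 6), so (3,-3,4)→(3,3,4)
reduced (well bottom): (3,3,4) with a≤c, −a<b≤a
well minimum = a = 3

3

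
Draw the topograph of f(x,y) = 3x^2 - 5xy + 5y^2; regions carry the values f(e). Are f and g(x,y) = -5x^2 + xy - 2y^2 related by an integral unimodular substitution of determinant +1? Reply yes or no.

D₁ = -35, D₂ = -39
discriminants differ ⇒ not SL₂(ℤ)-equivalent

no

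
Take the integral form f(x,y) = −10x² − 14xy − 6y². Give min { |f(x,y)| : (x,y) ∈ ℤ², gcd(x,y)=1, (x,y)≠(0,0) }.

translate: b→-6 (≡14 mod 20), so (10,14,6)→(10,-6,2)
flip: (10,-6,2)→(2,6,10)
translate: b→2 (≡6 mod 4), so (2,6,10)→(2,2,6)
reduced (well bottom): (2,2,6) with a≤c, −a<b≤a
well minimum |f| = |-2| = 2 (negative-definite)

2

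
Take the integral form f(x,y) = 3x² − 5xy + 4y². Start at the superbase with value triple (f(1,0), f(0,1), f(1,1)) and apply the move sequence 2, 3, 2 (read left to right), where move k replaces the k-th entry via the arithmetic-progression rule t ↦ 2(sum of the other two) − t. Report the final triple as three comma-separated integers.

start (3,4,2) = (f(1,0),f(0,1),f(1,1))
replace slot 2: 2·(3+2) − 4 = 6 → (3,6,2)
replace slot 3: 2·(3+6) − 2 = 16 → (3,6,16)
replace slot 2: 2·(3+16) − 6 = 32 → (3,32,16)

3,32,16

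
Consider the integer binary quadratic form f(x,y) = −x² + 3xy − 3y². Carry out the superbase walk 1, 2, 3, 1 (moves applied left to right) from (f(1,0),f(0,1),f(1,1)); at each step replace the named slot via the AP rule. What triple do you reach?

start (-1,-3,-1) = (f(1,0),f(0,1),f(1,1))
replace slot 1: 2·((-3)+(-1)) − (-1) = -7 → (-7,-3,-1)
replace slot 2: 2·((-7)+(-1)) − (-3) = -13 → (-7,-13,-1)
replace slot 3: 2·((-7)+(-13)) − (-1) = -39 → (-7,-13,-39)
replace slot 1: 2·((-13)+(-39)) − (-7) = -97 → (-97,-13,-39)

-97,-13,-39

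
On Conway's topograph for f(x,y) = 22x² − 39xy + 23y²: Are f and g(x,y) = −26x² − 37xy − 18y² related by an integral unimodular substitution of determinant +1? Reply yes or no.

D₁ = -503, D₂ = -503
f: translate: b→5 (≡-39 mod 44), so (22,-39,23)→(22,5,6)
f: flip: (22,5,6)→(6,-5,22)
f: reduced (well bottom): (6,-5,22) with a≤c, −a<b≤a
g is negative-definite; reduce −g:
−g: translate: b→-15 (≡37 mod 52), so (26,37,18)→(26,-15,7)
−g: flip: (26,-15,7)→(7,15,26)
−g: translate: b→1 (≡15 mod 14), so (7,15,26)→(7,1,18)
−g: reduced (well bottom): (7,1,18) with a≤c, −a<b≤a
flip sign back: reduced form of g is (-7,-1,-18)
reduced forms (6, -5, 22) vs (-7, -1, -18) ⇒ inequivalent

no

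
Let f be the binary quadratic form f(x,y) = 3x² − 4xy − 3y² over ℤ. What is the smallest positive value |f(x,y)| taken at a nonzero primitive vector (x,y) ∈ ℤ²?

descent: ρ → (-3,4,3)  [lands on river]
river: ρ → (3,2,-4)
river: ρ → (-4,6,1)
river: ρ → (1,6,-4)
river: ρ → (-4,2,3)
river: ρ → (3,4,-3)
river: ρ → (-3,2,4)
river: ρ → (4,6,-1)
river: ρ → (-1,6,4)
river: ρ → (4,2,-3)
closes: descent 1, river 10
min |a| on river = 1

1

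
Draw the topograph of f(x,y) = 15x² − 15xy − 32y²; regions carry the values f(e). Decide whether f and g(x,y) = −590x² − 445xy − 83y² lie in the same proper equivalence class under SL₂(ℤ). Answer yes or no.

D₁ = 2145, D₂ = 2145
river cycle of f (length 8): (15, 45, -2), (-2, 43, 37), (37, 31, -8), (-8, 33, 33), (33, 33, -8), (-8, 31, 37), (37, 43, -2), (-2, 45, 15)
river cycle of g (length 8): (-2, 45, 15), (15, 45, -2), (-2, 43, 37), (37, 31, -8), (-8, 33, 33), (33, 33, -8), (-8, 31, 37), (37, 43, -2)
cycles coincide ⇒ equivalent

yes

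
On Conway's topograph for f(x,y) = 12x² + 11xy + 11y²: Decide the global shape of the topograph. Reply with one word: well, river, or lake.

D = b²−4ac = 11² − 4·12·11 = -407
D < 0 ⇒ definite ⇒ every region one sign ⇒ single well

well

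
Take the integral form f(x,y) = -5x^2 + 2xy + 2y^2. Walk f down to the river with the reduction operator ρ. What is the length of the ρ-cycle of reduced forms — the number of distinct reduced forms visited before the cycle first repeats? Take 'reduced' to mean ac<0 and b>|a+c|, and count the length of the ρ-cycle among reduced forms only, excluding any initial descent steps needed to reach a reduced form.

D = 44, ⌊√D⌋ = 6
descent: ρ → (2,6,-1)  [lands on river]
river: ρ → (-1,6,2)
ρ-cycle length = 2 (tail of 1 descent step not counted)

2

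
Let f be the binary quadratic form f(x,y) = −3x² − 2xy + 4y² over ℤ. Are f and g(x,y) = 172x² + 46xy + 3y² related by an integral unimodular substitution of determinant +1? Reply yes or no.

D₁ = 52, D₂ = 52
river cycle of f (length 10): (4, 2, -3), (-3, 4, 3), (3, 2, -4), (-4, 6, 1), (1, 6, -4), (-4, 2, 3), (3, 4, -3), (-3, 2, 4), (4, 6, -1), (-1, 6, 4)
river cycle of g (length 10): (3, 2, -4), (-4, 6, 1), (1, 6, -4), (-4, 2, 3), (3, 4, -3), (-3, 2, 4), (4, 6, -1), (-1, 6, 4), (4, 2, -3), (-3, 4, 3)
cycles coincide ⇒ equivalent

yes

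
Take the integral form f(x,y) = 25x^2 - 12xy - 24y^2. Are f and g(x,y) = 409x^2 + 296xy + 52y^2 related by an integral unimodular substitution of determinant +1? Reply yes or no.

D₁ = 2544, D₂ = 2544
river cycle of f (length 12): (-24, 12, 25), (25, 38, -11), (-11, 50, 1), (1, 50, -11), (-11, 38, 25), (25, 12, -24), (-24, 36, 13), (13, 42, -15), (-15, 48, 4), (4, 48, -15), … (2 more)
river cycle of g (length 12): (-11, 50, 1), (1, 50, -11), (-11, 38, 25), (25, 12, -24), (-24, 36, 13), (13, 42, -15), (-15, 48, 4), (4, 48, -15), (-15, 42, 13), (13, 36, -24), … (2 more)
cycles coincide ⇒ equivalent

yes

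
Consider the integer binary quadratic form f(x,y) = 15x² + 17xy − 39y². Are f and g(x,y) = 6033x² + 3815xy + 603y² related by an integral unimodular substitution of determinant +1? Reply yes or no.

D₁ = 2629, D₂ = 2629
river cycle of f (length 32): (15, 47, -7), (-7, 51, 1), (1, 51, -7), (-7, 47, 15), (15, 43, -13), (-13, 35, 27), (27, 19, -21), (-21, 23, 25), (25, 27, -19), (-19, 49, 3), … (22 more)
river cycle of g (length 32): (15, 47, -7), (-7, 51, 1), (1, 51, -7), (-7, 47, 15), (15, 43, -13), (-13, 35, 27), (27, 19, -21), (-21, 23, 25), (25, 27, -19), (-19, 49, 3), … (22 more)
cycles coincide ⇒ equivalent

yes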